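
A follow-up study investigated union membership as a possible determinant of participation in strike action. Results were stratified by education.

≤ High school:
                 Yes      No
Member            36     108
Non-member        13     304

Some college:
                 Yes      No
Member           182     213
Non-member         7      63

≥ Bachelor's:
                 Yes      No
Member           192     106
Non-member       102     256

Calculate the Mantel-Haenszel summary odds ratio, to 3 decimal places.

5.425

OR_MH = Σ(aᵢdᵢ/nᵢ) / Σ(bᵢcᵢ/nᵢ), where nᵢ is the stratum total.
Stratum 1 (≤ High school): n = 461; a·d/n = 36·304/461 = 23.7397; b·c/n = 108·13/461 = 3.0456
Stratum 2 (Some college): n = 465; a·d/n = 182·63/465 = 24.6581; b·c/n = 213·7/465 = 3.2065
Stratum 3 (≥ Bachelor's): n = 656; a·d/n = 192·256/656 = 74.9268; b·c/n = 106·102/656 = 16.4817
OR_MH = (23.7397 + 24.6581 + 74.9268) / (3.0456 + 3.2065 + 16.4817) = 123.3246 / 22.7337 = 5.42474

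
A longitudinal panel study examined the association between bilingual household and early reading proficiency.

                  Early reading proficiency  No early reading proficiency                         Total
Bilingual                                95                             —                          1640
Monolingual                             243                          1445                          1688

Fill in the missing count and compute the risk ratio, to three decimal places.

The missing cell is in the exposed row: 1640 − 95 = 1545.
So a = 95, b = 1545, c = 243, d = 1445.
RR = [a/(a+b)] / [c/(c+d)] = (95/1640) / (243/1688) = 0.05793/0.14396 = 0.40239

0.402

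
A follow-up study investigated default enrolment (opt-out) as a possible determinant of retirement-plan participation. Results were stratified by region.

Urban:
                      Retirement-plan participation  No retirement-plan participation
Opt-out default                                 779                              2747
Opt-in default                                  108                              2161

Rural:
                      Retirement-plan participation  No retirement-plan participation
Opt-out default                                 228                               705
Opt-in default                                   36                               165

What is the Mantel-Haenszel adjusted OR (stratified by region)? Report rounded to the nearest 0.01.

4.40

OR_MH = Σ(aᵢdᵢ/nᵢ) / Σ(bᵢcᵢ/nᵢ), where nᵢ is the stratum total.
Stratum 1 (Urban): n = 5795; a·d/n = 779·2161/5795 = 290.4951; b·c/n = 2747·108/5795 = 51.1952
Stratum 2 (Rural): n = 1134; a·d/n = 228·165/1134 = 33.1746; b·c/n = 705·36/1134 = 22.3810
OR_MH = (290.4951 + 33.1746) / (51.1952 + 22.3810) = 323.6697 / 73.5761 = 4.39911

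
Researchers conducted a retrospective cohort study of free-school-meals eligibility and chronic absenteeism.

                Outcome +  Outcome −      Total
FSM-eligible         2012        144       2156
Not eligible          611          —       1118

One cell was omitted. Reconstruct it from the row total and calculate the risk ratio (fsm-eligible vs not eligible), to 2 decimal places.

The missing cell is in the unexposed row: 1118 − 611 = 507.
So a = 2012, b = 144, c = 611, d = 507.
RR = [a/(a+b)] / [c/(c+d)] = (2012/2156) / (611/1118) = 0.93321/0.54651 = 1.70758

1.71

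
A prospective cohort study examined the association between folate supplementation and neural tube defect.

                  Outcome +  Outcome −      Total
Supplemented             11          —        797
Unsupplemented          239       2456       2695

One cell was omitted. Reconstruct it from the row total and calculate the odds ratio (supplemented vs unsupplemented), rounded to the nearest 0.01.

The missing cell is in the exposed row: 797 − 11 = 786.
So a = 11, b = 786, c = 239, d = 2456.
OR = (a·d)/(b·c) = (11 × 2456) / (786 × 239) = 27016 / 187854 = 0.14381

0.14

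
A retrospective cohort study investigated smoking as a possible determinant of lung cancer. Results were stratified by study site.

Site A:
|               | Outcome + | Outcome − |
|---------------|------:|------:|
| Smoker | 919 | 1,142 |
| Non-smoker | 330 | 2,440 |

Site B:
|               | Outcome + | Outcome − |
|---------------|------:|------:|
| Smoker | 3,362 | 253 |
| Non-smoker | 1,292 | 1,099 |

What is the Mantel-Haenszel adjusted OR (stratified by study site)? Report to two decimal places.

8.15

OR_MH = Σ(aᵢdᵢ/nᵢ) / Σ(bᵢcᵢ/nᵢ), where nᵢ is the stratum total.
Stratum 1 (Site A): n = 4831; a·d/n = 919·2440/4831 = 464.1606; b·c/n = 1142·330/4831 = 78.0087
Stratum 2 (Site B): n = 6006; a·d/n = 3362·1099/6006 = 615.1911; b·c/n = 253·1292/6006 = 54.4249
OR_MH = (464.1606 + 615.1911) / (78.0087 + 54.4249) = 1079.3518 / 132.4336 = 8.15014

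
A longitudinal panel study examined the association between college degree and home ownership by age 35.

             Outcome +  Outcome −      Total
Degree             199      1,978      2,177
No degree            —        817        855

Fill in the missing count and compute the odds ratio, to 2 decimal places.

The missing cell is in the unexposed row: 855 − 817 = 38.
So a = 199, b = 1978, c = 38, d = 817.
OR = (a·d)/(b·c) = (199 × 817) / (1978 × 38) = 162583 / 75164 = 2.16304

2.16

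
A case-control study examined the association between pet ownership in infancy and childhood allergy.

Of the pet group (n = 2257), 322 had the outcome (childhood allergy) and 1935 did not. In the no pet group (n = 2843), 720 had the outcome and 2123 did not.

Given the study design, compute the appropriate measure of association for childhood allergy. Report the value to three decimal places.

0.491

From the description: a = 322, b = 1935, c = 720, d = 2123.
This is a case-control study: participants were sampled on outcome status, so risks in the source population cannot be estimated directly — relative risk is not valid here. The odds ratio is the appropriate measure.
OR = (a·d)/(b·c) = (322 × 2123) / (1935 × 720) = 683606 / 1393200 = 0.49067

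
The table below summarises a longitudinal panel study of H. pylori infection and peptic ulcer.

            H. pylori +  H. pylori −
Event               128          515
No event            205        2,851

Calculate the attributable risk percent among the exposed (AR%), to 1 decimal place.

60.2

Reading the table with exposure as columns: a = 128 (H. pylori +, case), b = 205 (H. pylori +, non-case), c = 515 (H. pylori −, case), d = 2851.
Risk in exposed = 128/333 = 0.38438; risk in unexposed = 515/3366 = 0.15300.
RR = 0.38438/0.15300 = 2.51231
AR% = (RR − 1)/RR × 100 = (2.51231 − 1)/2.51231 × 100 = 60.1959%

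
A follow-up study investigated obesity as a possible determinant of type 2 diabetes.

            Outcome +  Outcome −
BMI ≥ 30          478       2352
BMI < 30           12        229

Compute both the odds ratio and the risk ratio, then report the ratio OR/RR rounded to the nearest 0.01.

Cells: a = 478, b = 2352, c = 12, d = 229.
OR = (478·229)/(2352·12) = 109462/28224 = 3.87833
Risk in exposed = 478/2830 = 0.16890; risk in unexposed = 12/241 = 0.04979; RR = 3.39217
OR/RR = 3.87833 / 3.39217 = 1.14332
The outcome is not rare, so the OR lies further from 1 than the RR.

1.14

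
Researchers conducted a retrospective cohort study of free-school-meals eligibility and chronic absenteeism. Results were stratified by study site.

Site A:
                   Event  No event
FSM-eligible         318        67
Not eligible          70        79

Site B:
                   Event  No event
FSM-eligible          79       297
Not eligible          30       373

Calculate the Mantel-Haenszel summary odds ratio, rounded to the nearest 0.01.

4.20

OR_MH = Σ(aᵢdᵢ/nᵢ) / Σ(bᵢcᵢ/nᵢ), where nᵢ is the stratum total.
Stratum 1 (Site A): n = 534; a·d/n = 318·79/534 = 47.0449; b·c/n = 67·70/534 = 8.7828
Stratum 2 (Site B): n = 779; a·d/n = 79·373/779 = 37.8267; b·c/n = 297·30/779 = 11.4377
OR_MH = (47.0449 + 37.8267) / (8.7828 + 11.4377) = 84.8716 / 20.2205 = 4.19730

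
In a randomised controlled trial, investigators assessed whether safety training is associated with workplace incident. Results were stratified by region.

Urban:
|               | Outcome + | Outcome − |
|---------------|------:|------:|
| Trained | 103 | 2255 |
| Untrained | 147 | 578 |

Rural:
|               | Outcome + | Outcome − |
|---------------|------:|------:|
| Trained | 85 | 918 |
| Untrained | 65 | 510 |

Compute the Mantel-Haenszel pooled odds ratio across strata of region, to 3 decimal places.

0.322

OR_MH = Σ(aᵢdᵢ/nᵢ) / Σ(bᵢcᵢ/nᵢ), where nᵢ is the stratum total.
Stratum 1 (Urban): n = 3083; a·d/n = 103·578/3083 = 19.3104; b·c/n = 2255·147/3083 = 107.5203
Stratum 2 (Rural): n = 1578; a·d/n = 85·510/1578 = 27.4715; b·c/n = 918·65/1578 = 37.8137
OR_MH = (19.3104 + 27.4715) / (107.5203 + 37.8137) = 46.7819 / 145.3340 = 0.32189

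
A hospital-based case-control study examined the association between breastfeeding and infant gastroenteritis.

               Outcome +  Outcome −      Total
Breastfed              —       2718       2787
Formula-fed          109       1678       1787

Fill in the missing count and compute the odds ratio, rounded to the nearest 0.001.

0.391

The missing cell is in the exposed row: 2787 − 2718 = 69.
So a = 69, b = 2718, c = 109, d = 1678.
OR = (a·d)/(b·c) = (69 × 1678) / (2718 × 109) = 115782 / 296262 = 0.39081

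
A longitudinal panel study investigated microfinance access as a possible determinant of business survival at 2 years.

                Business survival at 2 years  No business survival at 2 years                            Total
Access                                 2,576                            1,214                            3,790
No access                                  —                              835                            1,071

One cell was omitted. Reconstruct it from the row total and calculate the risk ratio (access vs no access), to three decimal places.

The missing cell is in the unexposed row: 1071 − 835 = 236.
So a = 2576, b = 1214, c = 236, d = 835.
RR = [a/(a+b)] / [c/(c+d)] = (2576/3790) / (236/1071) = 0.67968/0.22035 = 3.08450

3.084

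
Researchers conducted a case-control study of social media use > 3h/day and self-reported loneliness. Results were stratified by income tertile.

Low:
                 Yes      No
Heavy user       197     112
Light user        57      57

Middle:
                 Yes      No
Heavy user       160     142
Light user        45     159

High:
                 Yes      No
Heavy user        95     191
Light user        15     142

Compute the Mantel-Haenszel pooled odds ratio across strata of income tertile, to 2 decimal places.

OR_MH = Σ(aᵢdᵢ/nᵢ) / Σ(bᵢcᵢ/nᵢ), where nᵢ is the stratum total.
Stratum 1 (Low): n = 423; a·d/n = 197·57/423 = 26.5461; b·c/n = 112·57/423 = 15.0922
Stratum 2 (Middle): n = 506; a·d/n = 160·159/506 = 50.2767; b·c/n = 142·45/506 = 12.6285
Stratum 3 (High): n = 443; a·d/n = 95·142/443 = 30.4515; b·c/n = 191·15/443 = 6.4673
OR_MH = (26.5461 + 50.2767 + 30.4515) / (15.0922 + 12.6285 + 6.4673) = 107.2742 / 34.1879 = 3.13778

3.14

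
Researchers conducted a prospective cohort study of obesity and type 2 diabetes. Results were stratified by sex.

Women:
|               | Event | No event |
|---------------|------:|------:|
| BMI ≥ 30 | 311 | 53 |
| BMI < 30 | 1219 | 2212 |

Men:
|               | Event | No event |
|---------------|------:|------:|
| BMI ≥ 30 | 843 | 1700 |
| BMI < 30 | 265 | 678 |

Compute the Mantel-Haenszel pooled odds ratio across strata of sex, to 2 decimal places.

OR_MH = Σ(aᵢdᵢ/nᵢ) / Σ(bᵢcᵢ/nᵢ), where nᵢ is the stratum total.
Stratum 1 (Women): n = 3795; a·d/n = 311·2212/3795 = 181.2733; b·c/n = 53·1219/3795 = 17.0242
Stratum 2 (Men): n = 3486; a·d/n = 843·678/3486 = 163.9570; b·c/n = 1700·265/3486 = 129.2312
OR_MH = (181.2733 + 163.9570) / (17.0242 + 129.2312) = 345.2302 / 146.2555 = 2.36046

2.36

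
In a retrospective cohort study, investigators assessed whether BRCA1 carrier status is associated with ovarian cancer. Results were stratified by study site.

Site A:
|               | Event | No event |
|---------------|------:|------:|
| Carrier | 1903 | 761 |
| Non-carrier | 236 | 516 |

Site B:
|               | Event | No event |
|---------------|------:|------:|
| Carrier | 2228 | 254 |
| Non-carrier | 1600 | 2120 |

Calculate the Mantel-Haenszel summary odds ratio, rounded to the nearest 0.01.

8.88

OR_MH = Σ(aᵢdᵢ/nᵢ) / Σ(bᵢcᵢ/nᵢ), where nᵢ is the stratum total.
Stratum 1 (Site A): n = 3416; a·d/n = 1903·516/3416 = 287.4555; b·c/n = 761·236/3416 = 52.5749
Stratum 2 (Site B): n = 6202; a·d/n = 2228·2120/6202 = 761.5866; b·c/n = 254·1600/6202 = 65.5272
OR_MH = (287.4555 + 761.5866) / (52.5749 + 65.5272) = 1049.0421 / 118.1022 = 8.88249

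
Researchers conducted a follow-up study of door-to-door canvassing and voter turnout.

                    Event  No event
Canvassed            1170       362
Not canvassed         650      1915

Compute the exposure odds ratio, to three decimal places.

9.522

Cells: a = 1170, b = 362, c = 650, d = 1915.
OR = (a·d)/(b·c) = (1170 × 1915) / (362 × 650) = 2240550 / 235300 = 9.52210
The odds of voter turnout are about 9.52 times as high in the canvassed group.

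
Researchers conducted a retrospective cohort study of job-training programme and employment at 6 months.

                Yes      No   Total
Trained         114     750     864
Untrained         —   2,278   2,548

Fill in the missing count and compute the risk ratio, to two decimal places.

The missing cell is in the unexposed row: 2548 − 2278 = 270.
So a = 114, b = 750, c = 270, d = 2278.
RR = [a/(a+b)] / [c/(c+d)] = (114/864) / (270/2548) = 0.13194/0.10597 = 1.24516

1.25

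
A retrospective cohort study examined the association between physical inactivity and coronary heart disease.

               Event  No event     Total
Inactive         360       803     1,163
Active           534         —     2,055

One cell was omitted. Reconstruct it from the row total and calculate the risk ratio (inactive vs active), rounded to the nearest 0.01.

1.19

The missing cell is in the unexposed row: 2055 − 534 = 1521.
So a = 360, b = 803, c = 534, d = 1521.
RR = [a/(a+b)] / [c/(c+d)] = (360/1163) / (534/2055) = 0.30954/0.25985 = 1.19122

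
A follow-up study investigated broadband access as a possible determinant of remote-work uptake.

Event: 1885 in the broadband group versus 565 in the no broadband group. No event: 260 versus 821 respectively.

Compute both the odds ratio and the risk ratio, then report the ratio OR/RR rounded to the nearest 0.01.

From the description: a = 1885, b = 260, c = 565, d = 821.
OR = (1885·821)/(260·565) = 1547585/146900 = 10.53496
Risk in exposed = 1885/2145 = 0.87879; risk in unexposed = 565/1386 = 0.40765; RR = 2.15575
OR/RR = 10.53496 / 2.15575 = 4.88690
The outcome is not rare, so the OR lies further from 1 than the RR.

4.89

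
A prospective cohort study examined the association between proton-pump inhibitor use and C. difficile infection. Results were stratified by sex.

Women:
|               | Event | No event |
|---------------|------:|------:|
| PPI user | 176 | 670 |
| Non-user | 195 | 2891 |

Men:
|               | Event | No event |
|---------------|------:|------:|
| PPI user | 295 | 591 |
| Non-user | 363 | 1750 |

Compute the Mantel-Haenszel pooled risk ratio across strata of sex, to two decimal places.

2.32

RR_MH = Σ(aᵢ·n₀ᵢ/nᵢ) / Σ(cᵢ·n₁ᵢ/nᵢ), with n₁ᵢ = aᵢ+bᵢ (exposed), n₀ᵢ = cᵢ+dᵢ (unexposed), nᵢ = n₁ᵢ+n₀ᵢ.
Stratum 1 (Women): n₁ = 846, n₀ = 3086, n = 3932; a·n₀/n = 176·3086/3932 = 138.1322; c·n₁/n = 195·846/3932 = 41.9557
Stratum 2 (Men): n₁ = 886, n₀ = 2113, n = 2999; a·n₀/n = 295·2113/2999 = 207.8476; c·n₁/n = 363·886/2999 = 107.2417
RR_MH = (138.1322 + 207.8476) / (41.9557 + 107.2417) = 345.9799 / 149.1975 = 2.31894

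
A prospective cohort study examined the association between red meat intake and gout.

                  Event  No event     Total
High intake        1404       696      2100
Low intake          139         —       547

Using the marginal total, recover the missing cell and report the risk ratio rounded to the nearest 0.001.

The missing cell is in the unexposed row: 547 − 139 = 408.
So a = 1404, b = 696, c = 139, d = 408.
RR = [a/(a+b)] / [c/(c+d)] = (1404/2100) / (139/547) = 0.66857/0.25411 = 2.63100

2.631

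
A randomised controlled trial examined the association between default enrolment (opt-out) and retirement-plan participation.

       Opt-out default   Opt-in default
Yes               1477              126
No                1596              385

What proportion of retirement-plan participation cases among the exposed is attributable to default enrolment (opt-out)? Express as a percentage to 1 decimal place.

48.7

Reading the table with exposure as columns: a = 1477 (Opt-out default, case), b = 1596 (Opt-out default, non-case), c = 126 (Opt-in default, case), d = 385.
Risk in exposed = 1477/3073 = 0.48064; risk in unexposed = 126/511 = 0.24658.
RR = 0.48064/0.24658 = 1.94925
AR% = (RR − 1)/RR × 100 = (1.94925 − 1)/1.94925 × 100 = 48.6983%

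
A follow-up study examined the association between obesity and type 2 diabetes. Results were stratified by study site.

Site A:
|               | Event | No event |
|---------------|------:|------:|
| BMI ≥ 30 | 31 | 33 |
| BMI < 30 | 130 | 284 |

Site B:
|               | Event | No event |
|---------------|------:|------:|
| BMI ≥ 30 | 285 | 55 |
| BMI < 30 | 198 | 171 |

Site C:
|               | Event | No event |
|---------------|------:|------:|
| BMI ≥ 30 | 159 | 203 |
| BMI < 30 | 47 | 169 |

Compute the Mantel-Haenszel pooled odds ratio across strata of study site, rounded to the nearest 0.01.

OR_MH = Σ(aᵢdᵢ/nᵢ) / Σ(bᵢcᵢ/nᵢ), where nᵢ is the stratum total.
Stratum 1 (Site A): n = 478; a·d/n = 31·284/478 = 18.4184; b·c/n = 33·130/478 = 8.9749
Stratum 2 (Site B): n = 709; a·d/n = 285·171/709 = 68.7377; b·c/n = 55·198/709 = 15.3597
Stratum 3 (Site C): n = 578; a·d/n = 159·169/578 = 46.4896; b·c/n = 203·47/578 = 16.5069
OR_MH = (18.4184 + 68.7377 + 46.4896) / (8.9749 + 15.3597 + 16.5069) = 133.6457 / 40.8415 = 3.27230

3.27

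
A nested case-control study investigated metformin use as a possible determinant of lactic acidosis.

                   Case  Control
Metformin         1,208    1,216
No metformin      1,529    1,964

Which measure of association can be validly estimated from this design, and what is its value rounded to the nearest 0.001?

1.276

Cells: a = 1208, b = 1216, c = 1529, d = 1964.
This is a nested case-control study: participants were sampled on outcome status, so risks in the source population cannot be estimated directly — relative risk is not valid here. The odds ratio is the appropriate measure.
OR = (a·d)/(b·c) = (1208 × 1964) / (1216 × 1529) = 2372512 / 1859264 = 1.27605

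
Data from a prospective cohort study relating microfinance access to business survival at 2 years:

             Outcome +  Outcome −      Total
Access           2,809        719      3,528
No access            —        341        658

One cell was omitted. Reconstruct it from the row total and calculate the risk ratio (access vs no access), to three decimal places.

The missing cell is in the unexposed row: 658 − 341 = 317.
So a = 2809, b = 719, c = 317, d = 341.
RR = [a/(a+b)] / [c/(c+d)] = (2809/3528) / (317/658) = 0.79620/0.48176 = 1.65268

1.653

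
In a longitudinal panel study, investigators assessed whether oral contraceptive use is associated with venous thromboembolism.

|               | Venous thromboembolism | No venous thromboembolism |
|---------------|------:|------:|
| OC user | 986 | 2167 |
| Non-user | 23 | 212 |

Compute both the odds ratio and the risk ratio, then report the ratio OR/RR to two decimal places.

Cells: a = 986, b = 2167, c = 23, d = 212.
OR = (986·212)/(2167·23) = 209032/49841 = 4.19398
Risk in exposed = 986/3153 = 0.31272; risk in unexposed = 23/235 = 0.09787; RR = 3.19516
OR/RR = 4.19398 / 3.19516 = 1.31260
The outcome is not rare, so the OR lies further from 1 than the RR.

1.31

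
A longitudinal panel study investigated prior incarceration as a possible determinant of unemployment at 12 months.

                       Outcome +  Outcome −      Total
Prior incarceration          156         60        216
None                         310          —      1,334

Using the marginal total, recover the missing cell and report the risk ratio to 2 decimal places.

3.11

The missing cell is in the unexposed row: 1334 − 310 = 1024.
So a = 156, b = 60, c = 310, d = 1024.
RR = [a/(a+b)] / [c/(c+d)] = (156/216) / (310/1334) = 0.72222/0.23238 = 3.10789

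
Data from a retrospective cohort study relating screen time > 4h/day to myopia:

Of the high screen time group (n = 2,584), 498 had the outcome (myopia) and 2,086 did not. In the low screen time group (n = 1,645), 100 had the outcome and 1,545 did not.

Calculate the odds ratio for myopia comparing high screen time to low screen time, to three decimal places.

3.688

From the description: a = 498, b = 2086, c = 100, d = 1545.
OR = (a·d)/(b·c) = (498 × 1545) / (2086 × 100) = 769410 / 208600 = 3.68845
The odds of myopia are about 3.69 times as high in the high screen time group.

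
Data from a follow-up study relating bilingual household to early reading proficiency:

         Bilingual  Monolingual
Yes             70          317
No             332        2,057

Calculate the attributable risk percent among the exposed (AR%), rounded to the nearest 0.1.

Reading the table with exposure as columns: a = 70 (Bilingual, case), b = 332 (Bilingual, non-case), c = 317 (Monolingual, case), d = 2057.
Risk in exposed = 70/402 = 0.17413; risk in unexposed = 317/2374 = 0.13353.
RR = 0.17413/0.13353 = 1.30405
AR% = (RR − 1)/RR × 100 = (1.30405 − 1)/1.30405 × 100 = 23.3157%

23.3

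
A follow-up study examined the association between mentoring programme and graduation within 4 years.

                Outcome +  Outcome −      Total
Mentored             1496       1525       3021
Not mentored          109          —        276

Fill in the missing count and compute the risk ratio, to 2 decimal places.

The missing cell is in the unexposed row: 276 − 109 = 167.
So a = 1496, b = 1525, c = 109, d = 167.
RR = [a/(a+b)] / [c/(c+d)] = (1496/3021) / (109/276) = 0.49520/0.39493 = 1.25390

1.25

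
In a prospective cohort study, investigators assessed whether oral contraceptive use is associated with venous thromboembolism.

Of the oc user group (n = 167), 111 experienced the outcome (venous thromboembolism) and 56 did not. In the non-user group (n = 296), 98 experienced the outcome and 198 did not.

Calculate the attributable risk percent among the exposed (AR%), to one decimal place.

50.2

From the description: a = 111, b = 56, c = 98, d = 198.
Risk in exposed = 111/167 = 0.66467; risk in unexposed = 98/296 = 0.33108.
RR = 0.66467/0.33108 = 2.00758
AR% = (RR − 1)/RR × 100 = (2.00758 − 1)/2.00758 × 100 = 50.1887%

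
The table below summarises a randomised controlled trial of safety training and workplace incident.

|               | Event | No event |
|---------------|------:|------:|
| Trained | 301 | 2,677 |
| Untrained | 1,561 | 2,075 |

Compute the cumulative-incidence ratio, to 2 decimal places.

0.24

Cells: a = 301, b = 2677, c = 1561, d = 2075.
Risk in exposed = 301/2978 = 0.10107; risk in unexposed = 1561/3636 = 0.42932.
RR = 0.10107 / 0.42932 = 0.23543
The risk is 76% lower among the exposed than among the unexposed.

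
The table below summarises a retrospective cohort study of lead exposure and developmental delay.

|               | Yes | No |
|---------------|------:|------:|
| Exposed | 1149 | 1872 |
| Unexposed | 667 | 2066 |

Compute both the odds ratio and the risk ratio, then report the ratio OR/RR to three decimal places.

1.220

Cells: a = 1149, b = 1872, c = 667, d = 2066.
OR = (1149·2066)/(1872·667) = 2373834/1248624 = 1.90116
Risk in exposed = 1149/3021 = 0.38034; risk in unexposed = 667/2733 = 0.24405; RR = 1.55841
OR/RR = 1.90116 / 1.55841 = 1.21993
The outcome is not rare, so the OR lies further from 1 than the RR.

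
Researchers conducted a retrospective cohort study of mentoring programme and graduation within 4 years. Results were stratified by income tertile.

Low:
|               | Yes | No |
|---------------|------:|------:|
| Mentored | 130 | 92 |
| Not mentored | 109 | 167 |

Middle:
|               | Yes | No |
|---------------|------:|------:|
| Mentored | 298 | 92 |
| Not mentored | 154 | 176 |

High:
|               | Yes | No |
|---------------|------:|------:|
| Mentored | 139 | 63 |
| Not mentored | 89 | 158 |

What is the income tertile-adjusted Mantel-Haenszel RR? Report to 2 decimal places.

RR_MH = Σ(aᵢ·n₀ᵢ/nᵢ) / Σ(cᵢ·n₁ᵢ/nᵢ), with n₁ᵢ = aᵢ+bᵢ (exposed), n₀ᵢ = cᵢ+dᵢ (unexposed), nᵢ = n₁ᵢ+n₀ᵢ.
Stratum 1 (Low): n₁ = 222, n₀ = 276, n = 498; a·n₀/n = 130·276/498 = 72.0482; c·n₁/n = 109·222/498 = 48.5904
Stratum 2 (Middle): n₁ = 390, n₀ = 330, n = 720; a·n₀/n = 298·330/720 = 136.5833; c·n₁/n = 154·390/720 = 83.4167
Stratum 3 (High): n₁ = 202, n₀ = 247, n = 449; a·n₀/n = 139·247/449 = 76.4655; c·n₁/n = 89·202/449 = 40.0401
RR_MH = (72.0482 + 136.5833 + 76.4655) / (48.5904 + 83.4167 + 40.0401) = 285.0970 / 172.0471 = 1.65709

1.66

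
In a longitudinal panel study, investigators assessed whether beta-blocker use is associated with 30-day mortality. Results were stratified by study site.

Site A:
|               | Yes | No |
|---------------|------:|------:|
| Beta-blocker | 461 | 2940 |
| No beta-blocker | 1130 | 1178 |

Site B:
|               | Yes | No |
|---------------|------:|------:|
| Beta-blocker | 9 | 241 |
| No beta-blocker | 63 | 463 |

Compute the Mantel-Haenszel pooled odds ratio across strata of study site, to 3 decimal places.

OR_MH = Σ(aᵢdᵢ/nᵢ) / Σ(bᵢcᵢ/nᵢ), where nᵢ is the stratum total.
Stratum 1 (Site A): n = 5709; a·d/n = 461·1178/5709 = 95.1231; b·c/n = 2940·1130/5709 = 581.9233
Stratum 2 (Site B): n = 776; a·d/n = 9·463/776 = 5.3698; b·c/n = 241·63/776 = 19.5657
OR_MH = (95.1231 + 5.3698) / (581.9233 + 19.5657) = 100.4930 / 601.4890 = 0.16707

0.167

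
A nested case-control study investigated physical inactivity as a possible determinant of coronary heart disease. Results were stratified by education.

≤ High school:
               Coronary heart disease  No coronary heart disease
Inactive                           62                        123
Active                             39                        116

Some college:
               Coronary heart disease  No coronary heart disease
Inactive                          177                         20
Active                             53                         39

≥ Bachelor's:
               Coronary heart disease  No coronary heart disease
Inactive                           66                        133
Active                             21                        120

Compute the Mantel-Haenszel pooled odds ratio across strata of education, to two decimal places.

OR_MH = Σ(aᵢdᵢ/nᵢ) / Σ(bᵢcᵢ/nᵢ), where nᵢ is the stratum total.
Stratum 1 (≤ High school): n = 340; a·d/n = 62·116/340 = 21.1529; b·c/n = 123·39/340 = 14.1088
Stratum 2 (Some college): n = 289; a·d/n = 177·39/289 = 23.8858; b·c/n = 20·53/289 = 3.6678
Stratum 3 (≥ Bachelor's): n = 340; a·d/n = 66·120/340 = 23.2941; b·c/n = 133·21/340 = 8.2147
OR_MH = (21.1529 + 23.8858 + 23.2941) / (14.1088 + 3.6678 + 8.2147) = 68.3329 / 25.9913 = 2.62906

2.63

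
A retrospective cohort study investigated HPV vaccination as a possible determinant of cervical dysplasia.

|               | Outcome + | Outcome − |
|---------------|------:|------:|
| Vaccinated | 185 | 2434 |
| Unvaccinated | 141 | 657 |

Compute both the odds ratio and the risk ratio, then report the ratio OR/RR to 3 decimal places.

Cells: a = 185, b = 2434, c = 141, d = 657.
OR = (185·657)/(2434·141) = 121545/343194 = 0.35416
Risk in exposed = 185/2619 = 0.07064; risk in unexposed = 141/798 = 0.17669; RR = 0.39978
OR/RR = 0.35416 / 0.39978 = 0.88589
The outcome is not rare, so the OR lies further from 1 than the RR.

0.886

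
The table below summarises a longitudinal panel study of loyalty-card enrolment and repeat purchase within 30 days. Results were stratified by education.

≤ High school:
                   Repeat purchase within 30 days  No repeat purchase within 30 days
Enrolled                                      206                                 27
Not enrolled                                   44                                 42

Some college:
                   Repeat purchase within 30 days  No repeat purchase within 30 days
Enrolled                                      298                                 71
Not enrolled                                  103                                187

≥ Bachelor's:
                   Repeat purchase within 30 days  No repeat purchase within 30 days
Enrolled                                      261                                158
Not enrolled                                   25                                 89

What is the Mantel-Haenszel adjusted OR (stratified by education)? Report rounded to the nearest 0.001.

6.984

OR_MH = Σ(aᵢdᵢ/nᵢ) / Σ(bᵢcᵢ/nᵢ), where nᵢ is the stratum total.
Stratum 1 (≤ High school): n = 319; a·d/n = 206·42/319 = 27.1223; b·c/n = 27·44/319 = 3.7241
Stratum 2 (Some college): n = 659; a·d/n = 298·187/659 = 84.5615; b·c/n = 71·103/659 = 11.0971
Stratum 3 (≥ Bachelor's): n = 533; a·d/n = 261·89/533 = 43.5816; b·c/n = 158·25/533 = 7.4109
OR_MH = (27.1223 + 84.5615 + 43.5816) / (3.7241 + 11.0971 + 7.4109) = 155.2653 / 22.2321 = 6.98382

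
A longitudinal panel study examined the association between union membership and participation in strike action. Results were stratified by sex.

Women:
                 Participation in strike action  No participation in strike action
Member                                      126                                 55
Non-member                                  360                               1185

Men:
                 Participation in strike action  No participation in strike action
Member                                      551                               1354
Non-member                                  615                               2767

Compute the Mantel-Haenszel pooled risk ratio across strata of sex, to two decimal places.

1.79

RR_MH = Σ(aᵢ·n₀ᵢ/nᵢ) / Σ(cᵢ·n₁ᵢ/nᵢ), with n₁ᵢ = aᵢ+bᵢ (exposed), n₀ᵢ = cᵢ+dᵢ (unexposed), nᵢ = n₁ᵢ+n₀ᵢ.
Stratum 1 (Women): n₁ = 181, n₀ = 1545, n = 1726; a·n₀/n = 126·1545/1726 = 112.7868; c·n₁/n = 360·181/1726 = 37.7520
Stratum 2 (Men): n₁ = 1905, n₀ = 3382, n = 5287; a·n₀/n = 551·3382/5287 = 352.4649; c·n₁/n = 615·1905/5287 = 221.5954
RR_MH = (112.7868 + 352.4649) / (37.7520 + 221.5954) = 465.2517 / 259.3475 = 1.79393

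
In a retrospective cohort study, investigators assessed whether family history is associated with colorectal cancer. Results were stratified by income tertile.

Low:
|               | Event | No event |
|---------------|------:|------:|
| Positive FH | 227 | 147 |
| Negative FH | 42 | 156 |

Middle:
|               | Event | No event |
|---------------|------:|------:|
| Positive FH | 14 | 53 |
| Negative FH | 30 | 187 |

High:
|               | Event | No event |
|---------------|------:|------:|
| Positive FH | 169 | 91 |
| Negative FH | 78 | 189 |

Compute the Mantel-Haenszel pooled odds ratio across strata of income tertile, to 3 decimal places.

4.412

OR_MH = Σ(aᵢdᵢ/nᵢ) / Σ(bᵢcᵢ/nᵢ), where nᵢ is the stratum total.
Stratum 1 (Low): n = 572; a·d/n = 227·156/572 = 61.9091; b·c/n = 147·42/572 = 10.7937
Stratum 2 (Middle): n = 284; a·d/n = 14·187/284 = 9.2183; b·c/n = 53·30/284 = 5.5986
Stratum 3 (High): n = 527; a·d/n = 169·189/527 = 60.6091; b·c/n = 91·78/527 = 13.4687
OR_MH = (61.9091 + 9.2183 + 60.6091) / (10.7937 + 5.5986 + 13.4687) = 131.7365 / 29.8610 = 4.41166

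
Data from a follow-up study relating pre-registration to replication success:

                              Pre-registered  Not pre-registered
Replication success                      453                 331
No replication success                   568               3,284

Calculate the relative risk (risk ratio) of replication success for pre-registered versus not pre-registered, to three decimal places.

Reading the table with exposure as columns: a = 453 (Pre-registered, case), b = 568 (Pre-registered, non-case), c = 331 (Not pre-registered, case), d = 3284.
Risk in exposed = 453/1021 = 0.44368; risk in unexposed = 331/3615 = 0.09156.
RR = 0.44368 / 0.09156 = 4.84566
The risk among the exposed is 4.85 times that among the unexposed.

4.846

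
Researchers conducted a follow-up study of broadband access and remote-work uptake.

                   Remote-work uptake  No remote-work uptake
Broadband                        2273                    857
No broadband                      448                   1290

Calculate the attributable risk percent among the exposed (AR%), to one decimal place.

64.5

Cells: a = 2273, b = 857, c = 448, d = 1290.
Risk in exposed = 2273/3130 = 0.72620; risk in unexposed = 448/1738 = 0.25777.
RR = 0.72620/0.25777 = 2.81726
AR% = (RR − 1)/RR × 100 = (2.81726 − 1)/2.81726 × 100 = 64.5045%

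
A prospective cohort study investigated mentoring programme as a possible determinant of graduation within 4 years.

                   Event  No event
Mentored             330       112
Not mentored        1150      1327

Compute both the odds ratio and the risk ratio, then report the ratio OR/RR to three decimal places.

Cells: a = 330, b = 112, c = 1150, d = 1327.
OR = (330·1327)/(112·1150) = 437910/128800 = 3.39992
Risk in exposed = 330/442 = 0.74661; risk in unexposed = 1150/2477 = 0.46427; RR = 1.60813
OR/RR = 3.39992 / 1.60813 = 2.11422
The outcome is not rare, so the OR lies further from 1 than the RR.

2.114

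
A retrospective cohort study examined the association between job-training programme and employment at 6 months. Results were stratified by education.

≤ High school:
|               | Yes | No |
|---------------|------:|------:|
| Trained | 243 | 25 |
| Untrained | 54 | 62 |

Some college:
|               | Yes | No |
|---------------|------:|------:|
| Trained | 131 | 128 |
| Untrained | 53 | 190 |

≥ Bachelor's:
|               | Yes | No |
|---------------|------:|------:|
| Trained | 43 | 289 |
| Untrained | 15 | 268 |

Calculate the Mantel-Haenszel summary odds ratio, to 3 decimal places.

4.467

OR_MH = Σ(aᵢdᵢ/nᵢ) / Σ(bᵢcᵢ/nᵢ), where nᵢ is the stratum total.
Stratum 1 (≤ High school): n = 384; a·d/n = 243·62/384 = 39.2344; b·c/n = 25·54/384 = 3.5156
Stratum 2 (Some college): n = 502; a·d/n = 131·190/502 = 49.5817; b·c/n = 128·53/502 = 13.5139
Stratum 3 (≥ Bachelor's): n = 615; a·d/n = 43·268/615 = 18.7382; b·c/n = 289·15/615 = 7.0488
OR_MH = (39.2344 + 49.5817 + 18.7382) / (3.5156 + 13.5139 + 7.0488) = 107.5543 / 24.0783 = 4.46685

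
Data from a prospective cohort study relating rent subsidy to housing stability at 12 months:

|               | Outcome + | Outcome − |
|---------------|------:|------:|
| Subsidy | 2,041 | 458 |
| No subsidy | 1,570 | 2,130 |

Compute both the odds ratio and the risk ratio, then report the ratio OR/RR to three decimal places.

3.141

Cells: a = 2041, b = 458, c = 1570, d = 2130.
OR = (2041·2130)/(458·1570) = 4347330/719060 = 6.04585
Risk in exposed = 2041/2499 = 0.81673; risk in unexposed = 1570/3700 = 0.42432; RR = 1.92477
OR/RR = 6.04585 / 1.92477 = 3.14108
The outcome is not rare, so the OR lies further from 1 than the RR.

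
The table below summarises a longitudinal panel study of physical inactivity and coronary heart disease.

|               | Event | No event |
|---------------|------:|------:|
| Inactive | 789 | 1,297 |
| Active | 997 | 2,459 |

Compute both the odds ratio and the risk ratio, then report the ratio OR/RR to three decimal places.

1.144

Cells: a = 789, b = 1297, c = 997, d = 2459.
OR = (789·2459)/(1297·997) = 1940151/1293109 = 1.50038
Risk in exposed = 789/2086 = 0.37824; risk in unexposed = 997/3456 = 0.28848; RR = 1.31112
OR/RR = 1.50038 / 1.31112 = 1.14435
The outcome is not rare, so the OR lies further from 1 than the RR.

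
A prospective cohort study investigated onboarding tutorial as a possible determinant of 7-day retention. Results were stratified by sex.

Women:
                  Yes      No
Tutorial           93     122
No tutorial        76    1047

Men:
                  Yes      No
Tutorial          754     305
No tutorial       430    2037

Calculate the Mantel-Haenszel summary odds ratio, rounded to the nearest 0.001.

OR_MH = Σ(aᵢdᵢ/nᵢ) / Σ(bᵢcᵢ/nᵢ), where nᵢ is the stratum total.
Stratum 1 (Women): n = 1338; a·d/n = 93·1047/1338 = 72.7735; b·c/n = 122·76/1338 = 6.9297
Stratum 2 (Men): n = 3526; a·d/n = 754·2037/3526 = 435.5922; b·c/n = 305·430/3526 = 37.1951
OR_MH = (72.7735 + 435.5922) / (6.9297 + 37.1951) = 508.3657 / 44.1249 = 11.52107

11.521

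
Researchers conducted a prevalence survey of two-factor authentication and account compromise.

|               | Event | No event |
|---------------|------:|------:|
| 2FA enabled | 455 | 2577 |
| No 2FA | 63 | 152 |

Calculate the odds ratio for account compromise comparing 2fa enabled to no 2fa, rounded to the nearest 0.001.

0.426

Cells: a = 455, b = 2577, c = 63, d = 152.
OR = (a·d)/(b·c) = (455 × 152) / (2577 × 63) = 69160 / 162351 = 0.42599
Exposure is associated with lower odds of account compromise (OR = 0.43 < 1).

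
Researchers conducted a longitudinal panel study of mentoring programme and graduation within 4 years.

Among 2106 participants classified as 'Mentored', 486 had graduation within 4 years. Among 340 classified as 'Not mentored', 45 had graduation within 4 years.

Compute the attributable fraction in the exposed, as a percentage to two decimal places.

From the description: a = 486, b = 1620, c = 45, d = 295.
Risk in exposed = 486/2106 = 0.23077; risk in unexposed = 45/340 = 0.13235.
RR = 0.23077/0.13235 = 1.74359
AR% = (RR − 1)/RR × 100 = (1.74359 − 1)/1.74359 × 100 = 42.6471%

42.65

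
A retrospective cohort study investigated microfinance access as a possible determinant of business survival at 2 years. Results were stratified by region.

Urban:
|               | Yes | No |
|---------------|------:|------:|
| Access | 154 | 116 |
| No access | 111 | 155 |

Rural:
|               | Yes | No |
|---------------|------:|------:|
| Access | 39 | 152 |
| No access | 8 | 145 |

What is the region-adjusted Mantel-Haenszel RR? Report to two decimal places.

RR_MH = Σ(aᵢ·n₀ᵢ/nᵢ) / Σ(cᵢ·n₁ᵢ/nᵢ), with n₁ᵢ = aᵢ+bᵢ (exposed), n₀ᵢ = cᵢ+dᵢ (unexposed), nᵢ = n₁ᵢ+n₀ᵢ.
Stratum 1 (Urban): n₁ = 270, n₀ = 266, n = 536; a·n₀/n = 154·266/536 = 76.4254; c·n₁/n = 111·270/536 = 55.9142
Stratum 2 (Rural): n₁ = 191, n₀ = 153, n = 344; a·n₀/n = 39·153/344 = 17.3459; c·n₁/n = 8·191/344 = 4.4419
RR_MH = (76.4254 + 17.3459) / (55.9142 + 4.4419) = 93.7713 / 60.3560 = 1.55364

1.55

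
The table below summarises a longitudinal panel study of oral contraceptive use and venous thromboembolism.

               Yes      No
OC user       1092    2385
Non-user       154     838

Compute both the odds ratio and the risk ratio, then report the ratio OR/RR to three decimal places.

1.232

Cells: a = 1092, b = 2385, c = 154, d = 838.
OR = (1092·838)/(2385·154) = 915096/367290 = 2.49148
Risk in exposed = 1092/3477 = 0.31406; risk in unexposed = 154/992 = 0.15524; RR = 2.02306
OR/RR = 2.49148 / 2.02306 = 1.23154
The outcome is not rare, so the OR lies further from 1 than the RR.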